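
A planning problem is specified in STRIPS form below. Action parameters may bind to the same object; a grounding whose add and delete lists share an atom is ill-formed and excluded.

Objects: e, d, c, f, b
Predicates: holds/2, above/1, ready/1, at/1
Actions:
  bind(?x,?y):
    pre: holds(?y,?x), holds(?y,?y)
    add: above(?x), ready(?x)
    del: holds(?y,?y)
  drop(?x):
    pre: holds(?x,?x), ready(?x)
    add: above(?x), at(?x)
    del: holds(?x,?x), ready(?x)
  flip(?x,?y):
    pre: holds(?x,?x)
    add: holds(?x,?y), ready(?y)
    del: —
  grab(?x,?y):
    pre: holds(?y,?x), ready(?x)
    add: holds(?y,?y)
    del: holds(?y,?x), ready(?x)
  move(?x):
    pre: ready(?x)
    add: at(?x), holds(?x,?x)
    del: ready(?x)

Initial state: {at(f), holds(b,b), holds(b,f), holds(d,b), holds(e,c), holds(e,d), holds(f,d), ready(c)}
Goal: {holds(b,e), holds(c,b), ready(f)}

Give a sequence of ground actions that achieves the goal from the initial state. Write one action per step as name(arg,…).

1. flip(b,e)  →  {at(f), holds(b,b), holds(b,e), holds(b,f), holds(d,b), holds(e,c), holds(e,d), holds(f,d), ready(c), ready(e)}
2. bind(f,b)  →  {above(f), at(f), holds(b,e), holds(b,f), holds(d,b), holds(e,c), holds(e,d), holds(f,d), ready(c), ready(e), ready(f)}
3. move(c)  →  {above(f), at(c), at(f), holds(b,e), holds(b,f), holds(c,c), holds(d,b), holds(e,c), holds(e,d), holds(f,d), ready(e), ready(f)}
4. flip(c,b)  →  {above(f), at(c), at(f), holds(b,e), holds(b,f), holds(c,b), holds(c,c), holds(d,b), holds(e,c), holds(e,d), holds(f,d), ready(b), ready(e), ready(f)}

flip(b,e); bind(f,b); move(c); flip(c,b)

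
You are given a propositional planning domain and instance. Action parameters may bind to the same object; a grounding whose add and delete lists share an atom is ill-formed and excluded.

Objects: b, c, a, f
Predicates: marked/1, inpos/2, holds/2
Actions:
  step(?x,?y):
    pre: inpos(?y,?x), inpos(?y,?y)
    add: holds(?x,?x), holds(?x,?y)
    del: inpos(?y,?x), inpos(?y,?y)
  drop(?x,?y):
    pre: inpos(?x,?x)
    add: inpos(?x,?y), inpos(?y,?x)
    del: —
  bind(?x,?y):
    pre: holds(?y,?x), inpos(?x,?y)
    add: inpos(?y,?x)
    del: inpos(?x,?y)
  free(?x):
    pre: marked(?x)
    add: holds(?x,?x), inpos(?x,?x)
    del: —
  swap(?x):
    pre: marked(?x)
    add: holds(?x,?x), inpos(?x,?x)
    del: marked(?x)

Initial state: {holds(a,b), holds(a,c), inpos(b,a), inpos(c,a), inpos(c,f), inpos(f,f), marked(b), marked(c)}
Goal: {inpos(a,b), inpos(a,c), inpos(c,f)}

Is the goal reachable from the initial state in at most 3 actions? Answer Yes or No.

1. bind(b,a)  →  {holds(a,b), holds(a,c), inpos(a,b), inpos(c,a), inpos(c,f), inpos(f,f), marked(b), marked(c)}
2. bind(c,a)  →  {holds(a,b), holds(a,c), inpos(a,b), inpos(a,c), inpos(c,f), inpos(f,f), marked(b), marked(c)}
optimal plan length = 2; 2 ≤ 3

Yes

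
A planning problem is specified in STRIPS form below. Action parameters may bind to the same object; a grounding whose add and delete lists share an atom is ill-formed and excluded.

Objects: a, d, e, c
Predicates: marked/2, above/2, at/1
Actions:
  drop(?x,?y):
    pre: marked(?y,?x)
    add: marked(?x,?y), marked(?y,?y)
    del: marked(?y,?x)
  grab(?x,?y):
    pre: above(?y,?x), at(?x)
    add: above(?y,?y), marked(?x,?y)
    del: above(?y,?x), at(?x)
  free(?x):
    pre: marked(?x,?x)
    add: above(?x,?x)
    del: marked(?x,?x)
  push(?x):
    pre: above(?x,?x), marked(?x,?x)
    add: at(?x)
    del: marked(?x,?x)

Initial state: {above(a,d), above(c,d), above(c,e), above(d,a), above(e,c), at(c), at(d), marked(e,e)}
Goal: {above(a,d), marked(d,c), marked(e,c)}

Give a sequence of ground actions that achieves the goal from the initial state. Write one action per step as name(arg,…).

grab(d,c); grab(c,e); drop(e,c)

1. grab(d,c)  →  {above(a,d), above(c,c), above(c,e), above(d,a), above(e,c), at(c), marked(d,c), marked(e,e)}
2. grab(c,e)  →  {above(a,d), above(c,c), above(c,e), above(d,a), above(e,e), marked(c,e), marked(d,c), marked(e,e)}
3. drop(e,c)  →  {above(a,d), above(c,c), above(c,e), above(d,a), above(e,e), marked(c,c), marked(d,c), marked(e,c), marked(e,e)}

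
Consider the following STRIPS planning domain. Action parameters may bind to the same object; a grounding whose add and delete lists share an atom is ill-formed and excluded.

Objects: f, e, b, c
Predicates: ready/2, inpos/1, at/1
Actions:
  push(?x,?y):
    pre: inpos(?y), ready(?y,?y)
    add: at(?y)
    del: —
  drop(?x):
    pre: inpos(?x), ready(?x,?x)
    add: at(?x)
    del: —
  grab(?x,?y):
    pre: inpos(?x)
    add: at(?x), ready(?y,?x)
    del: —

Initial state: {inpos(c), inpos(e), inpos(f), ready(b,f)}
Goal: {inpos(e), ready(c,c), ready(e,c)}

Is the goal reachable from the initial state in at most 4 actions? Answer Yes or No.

Yes

1. grab(c,e)  →  {at(c), inpos(c), inpos(e), inpos(f), ready(b,f), ready(e,c)}
2. grab(c,c)  →  {at(c), inpos(c), inpos(e), inpos(f), ready(b,f), ready(c,c), ready(e,c)}
optimal plan length = 2; 2 ≤ 4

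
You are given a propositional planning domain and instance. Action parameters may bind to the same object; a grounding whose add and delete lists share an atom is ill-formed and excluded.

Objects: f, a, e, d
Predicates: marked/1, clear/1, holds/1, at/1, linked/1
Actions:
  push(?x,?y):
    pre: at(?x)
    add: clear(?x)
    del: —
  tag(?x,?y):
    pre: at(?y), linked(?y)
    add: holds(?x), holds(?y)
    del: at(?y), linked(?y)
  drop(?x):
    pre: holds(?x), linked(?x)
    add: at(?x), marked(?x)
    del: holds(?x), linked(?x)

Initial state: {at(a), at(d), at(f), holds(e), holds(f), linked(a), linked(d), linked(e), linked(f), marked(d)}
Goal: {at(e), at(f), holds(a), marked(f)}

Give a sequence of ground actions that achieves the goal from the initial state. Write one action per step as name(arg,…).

tag(f,a); drop(f); drop(e)

1. tag(f,a)  →  {at(d), at(f), holds(a), holds(e), holds(f), linked(d), linked(e), linked(f), marked(d)}
2. drop(f)  →  {at(d), at(f), holds(a), holds(e), linked(d), linked(e), marked(d), marked(f)}
3. drop(e)  →  {at(d), at(e), at(f), holds(a), linked(d), marked(d), marked(e), marked(f)}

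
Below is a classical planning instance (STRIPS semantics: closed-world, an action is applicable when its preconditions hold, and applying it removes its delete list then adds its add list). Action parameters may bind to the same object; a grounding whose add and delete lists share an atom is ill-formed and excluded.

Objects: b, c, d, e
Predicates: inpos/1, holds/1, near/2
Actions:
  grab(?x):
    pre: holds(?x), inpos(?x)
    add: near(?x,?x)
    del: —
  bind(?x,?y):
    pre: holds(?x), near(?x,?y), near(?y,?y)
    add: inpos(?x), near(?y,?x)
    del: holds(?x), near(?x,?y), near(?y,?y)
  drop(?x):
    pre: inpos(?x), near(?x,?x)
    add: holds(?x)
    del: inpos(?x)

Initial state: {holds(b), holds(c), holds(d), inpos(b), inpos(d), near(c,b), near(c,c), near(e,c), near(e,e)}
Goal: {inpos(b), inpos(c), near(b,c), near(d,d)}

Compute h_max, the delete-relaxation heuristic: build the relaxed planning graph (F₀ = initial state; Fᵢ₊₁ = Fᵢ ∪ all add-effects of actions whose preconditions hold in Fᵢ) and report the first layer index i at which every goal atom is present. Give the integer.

2

F0 = init (9 atoms)
F1 = F0 ∪ {near(b,b), near(d,d)}  (11 atoms)
F2 = F1 ∪ {inpos(c), near(b,c)}  (13 atoms)
goal ⊆ F2  ⇒  h_max = 2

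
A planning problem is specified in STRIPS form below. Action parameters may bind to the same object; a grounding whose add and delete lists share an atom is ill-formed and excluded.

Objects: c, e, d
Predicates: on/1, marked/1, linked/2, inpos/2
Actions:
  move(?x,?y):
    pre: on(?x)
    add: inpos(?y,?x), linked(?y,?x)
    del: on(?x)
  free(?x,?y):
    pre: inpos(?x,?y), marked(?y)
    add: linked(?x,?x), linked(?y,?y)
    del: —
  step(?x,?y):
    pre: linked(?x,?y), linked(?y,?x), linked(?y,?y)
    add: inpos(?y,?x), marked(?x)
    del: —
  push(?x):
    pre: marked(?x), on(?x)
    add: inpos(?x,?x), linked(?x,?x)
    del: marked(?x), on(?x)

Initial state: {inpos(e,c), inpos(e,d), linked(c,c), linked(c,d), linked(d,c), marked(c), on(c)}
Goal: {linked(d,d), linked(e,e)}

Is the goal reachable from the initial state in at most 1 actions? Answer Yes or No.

1. step(d,c)  →  {inpos(c,d), inpos(e,c), inpos(e,d), linked(c,c), linked(c,d), linked(d,c), marked(c), marked(d), on(c)}
2. free(e,d)  →  {inpos(c,d), inpos(e,c), inpos(e,d), linked(c,c), linked(c,d), linked(d,c), linked(d,d), linked(e,e), marked(c), marked(d), on(c)}
optimal plan length = 2; 2 > 1

No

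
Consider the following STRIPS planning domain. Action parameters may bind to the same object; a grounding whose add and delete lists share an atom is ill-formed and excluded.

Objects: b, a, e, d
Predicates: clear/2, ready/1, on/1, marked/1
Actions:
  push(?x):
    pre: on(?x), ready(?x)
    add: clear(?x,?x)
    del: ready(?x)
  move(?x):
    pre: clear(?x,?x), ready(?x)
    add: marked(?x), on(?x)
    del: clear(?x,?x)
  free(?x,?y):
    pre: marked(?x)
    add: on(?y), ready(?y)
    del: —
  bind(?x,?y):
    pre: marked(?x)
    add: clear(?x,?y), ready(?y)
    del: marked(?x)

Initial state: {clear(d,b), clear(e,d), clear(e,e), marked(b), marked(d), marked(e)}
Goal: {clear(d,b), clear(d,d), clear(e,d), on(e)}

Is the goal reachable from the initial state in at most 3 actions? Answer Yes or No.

Yes

1. free(b,e)  →  {clear(d,b), clear(e,d), clear(e,e), marked(b), marked(d), marked(e), on(e), ready(e)}
2. bind(d,d)  →  {clear(d,b), clear(d,d), clear(e,d), clear(e,e), marked(b), marked(e), on(e), ready(d), ready(e)}
optimal plan length = 2; 2 ≤ 3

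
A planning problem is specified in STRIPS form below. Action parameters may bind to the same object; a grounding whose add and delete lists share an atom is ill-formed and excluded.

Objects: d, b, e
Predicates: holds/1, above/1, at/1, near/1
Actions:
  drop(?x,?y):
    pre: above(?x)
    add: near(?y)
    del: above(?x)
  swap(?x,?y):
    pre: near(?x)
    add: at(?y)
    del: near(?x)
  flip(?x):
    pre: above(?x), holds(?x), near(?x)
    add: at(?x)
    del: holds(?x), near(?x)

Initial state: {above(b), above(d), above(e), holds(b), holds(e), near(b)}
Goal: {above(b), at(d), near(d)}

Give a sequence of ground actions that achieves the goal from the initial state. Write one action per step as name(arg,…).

drop(d,d); swap(b,d)

1. drop(d,d)  →  {above(b), above(e), holds(b), holds(e), near(b), near(d)}
2. swap(b,d)  →  {above(b), above(e), at(d), holds(b), holds(e), near(d)}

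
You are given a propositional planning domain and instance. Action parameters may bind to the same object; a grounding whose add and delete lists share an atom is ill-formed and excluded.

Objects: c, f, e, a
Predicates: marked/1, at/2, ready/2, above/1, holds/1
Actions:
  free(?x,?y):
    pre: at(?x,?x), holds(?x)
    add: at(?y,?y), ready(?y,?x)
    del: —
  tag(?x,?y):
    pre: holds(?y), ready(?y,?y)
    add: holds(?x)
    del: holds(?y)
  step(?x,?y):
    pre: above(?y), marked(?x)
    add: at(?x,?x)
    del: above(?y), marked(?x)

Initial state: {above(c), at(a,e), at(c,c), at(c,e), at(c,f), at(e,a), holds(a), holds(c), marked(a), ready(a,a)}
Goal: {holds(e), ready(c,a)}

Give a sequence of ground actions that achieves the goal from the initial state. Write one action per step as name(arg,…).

free(c,a); free(a,c); tag(e,a)

1. free(c,a)  →  {above(c), at(a,a), at(a,e), at(c,c), at(c,e), at(c,f), at(e,a), holds(a), holds(c), marked(a), ready(a,a), ready(a,c)}
2. free(a,c)  →  {above(c), at(a,a), at(a,e), at(c,c), at(c,e), at(c,f), at(e,a), holds(a), holds(c), marked(a), ready(a,a), ready(a,c), ready(c,a)}
3. tag(e,a)  →  {above(c), at(a,a), at(a,e), at(c,c), at(c,e), at(c,f), at(e,a), holds(c), holds(e), marked(a), ready(a,a), ready(a,c), ready(c,a)}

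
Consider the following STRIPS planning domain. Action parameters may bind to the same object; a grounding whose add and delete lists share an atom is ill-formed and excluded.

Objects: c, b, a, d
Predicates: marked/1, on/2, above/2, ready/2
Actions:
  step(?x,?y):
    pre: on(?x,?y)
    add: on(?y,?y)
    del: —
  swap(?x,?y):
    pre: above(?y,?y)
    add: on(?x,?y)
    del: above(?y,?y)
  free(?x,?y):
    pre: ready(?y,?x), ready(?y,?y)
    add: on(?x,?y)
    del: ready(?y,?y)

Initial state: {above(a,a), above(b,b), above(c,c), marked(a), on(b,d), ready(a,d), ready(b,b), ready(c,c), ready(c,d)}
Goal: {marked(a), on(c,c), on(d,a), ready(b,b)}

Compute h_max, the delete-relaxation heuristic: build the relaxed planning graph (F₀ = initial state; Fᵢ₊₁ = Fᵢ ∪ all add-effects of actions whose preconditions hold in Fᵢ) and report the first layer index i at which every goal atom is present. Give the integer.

1

F0 = init (9 atoms)
F1 = F0 ∪ {on(a,a), on(a,b), on(a,c), on(b,a), on(b,b), on(b,c), on(c,a), on(c,b), on(c,c), on(d,a), on(d,b), on(d,c), on(d,d)}  (22 atoms)
goal ⊆ F1  ⇒  h_max = 1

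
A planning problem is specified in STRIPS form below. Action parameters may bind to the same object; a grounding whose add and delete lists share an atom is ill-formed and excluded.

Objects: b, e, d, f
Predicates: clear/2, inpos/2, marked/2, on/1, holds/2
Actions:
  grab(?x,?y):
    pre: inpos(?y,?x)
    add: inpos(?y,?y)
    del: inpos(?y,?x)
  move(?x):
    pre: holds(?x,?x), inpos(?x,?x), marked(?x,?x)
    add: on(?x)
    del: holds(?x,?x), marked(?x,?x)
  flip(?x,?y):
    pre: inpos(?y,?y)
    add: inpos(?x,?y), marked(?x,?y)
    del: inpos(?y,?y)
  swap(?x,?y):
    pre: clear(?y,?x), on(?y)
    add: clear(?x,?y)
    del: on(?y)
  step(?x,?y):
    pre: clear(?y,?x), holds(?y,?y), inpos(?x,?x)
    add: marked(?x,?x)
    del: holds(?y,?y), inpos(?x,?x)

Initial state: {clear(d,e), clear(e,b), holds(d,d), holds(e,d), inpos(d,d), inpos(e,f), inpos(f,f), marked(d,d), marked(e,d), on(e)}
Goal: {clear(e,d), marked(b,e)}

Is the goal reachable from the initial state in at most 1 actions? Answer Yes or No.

1. grab(f,e)  →  {clear(d,e), clear(e,b), holds(d,d), holds(e,d), inpos(d,d), inpos(e,e), inpos(f,f), marked(d,d), marked(e,d), on(e)}
2. move(d)  →  {clear(d,e), clear(e,b), holds(e,d), inpos(d,d), inpos(e,e), inpos(f,f), marked(e,d), on(d), on(e)}
3. flip(b,e)  →  {clear(d,e), clear(e,b), holds(e,d), inpos(b,e), inpos(d,d), inpos(f,f), marked(b,e), marked(e,d), on(d), on(e)}
4. swap(e,d)  →  {clear(d,e), clear(e,b), clear(e,d), holds(e,d), inpos(b,e), inpos(d,d), inpos(f,f), marked(b,e), marked(e,d), on(e)}
optimal plan length = 4; 4 > 1

No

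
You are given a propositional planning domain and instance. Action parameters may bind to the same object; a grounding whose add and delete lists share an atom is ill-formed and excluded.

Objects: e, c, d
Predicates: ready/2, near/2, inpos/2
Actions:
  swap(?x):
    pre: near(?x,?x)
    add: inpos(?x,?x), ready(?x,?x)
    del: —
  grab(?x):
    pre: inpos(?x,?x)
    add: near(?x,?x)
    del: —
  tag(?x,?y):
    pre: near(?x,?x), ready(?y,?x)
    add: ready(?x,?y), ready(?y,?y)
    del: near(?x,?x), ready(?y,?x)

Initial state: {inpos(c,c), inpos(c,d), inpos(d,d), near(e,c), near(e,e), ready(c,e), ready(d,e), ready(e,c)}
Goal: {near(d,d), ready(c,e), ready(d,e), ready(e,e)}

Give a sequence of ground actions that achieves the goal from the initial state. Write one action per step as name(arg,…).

1. swap(e)  →  {inpos(c,c), inpos(c,d), inpos(d,d), inpos(e,e), near(e,c), near(e,e), ready(c,e), ready(d,e), ready(e,c), ready(e,e)}
2. grab(d)  →  {inpos(c,c), inpos(c,d), inpos(d,d), inpos(e,e), near(d,d), near(e,c), near(e,e), ready(c,e), ready(d,e), ready(e,c), ready(e,e)}

swap(e); grab(d)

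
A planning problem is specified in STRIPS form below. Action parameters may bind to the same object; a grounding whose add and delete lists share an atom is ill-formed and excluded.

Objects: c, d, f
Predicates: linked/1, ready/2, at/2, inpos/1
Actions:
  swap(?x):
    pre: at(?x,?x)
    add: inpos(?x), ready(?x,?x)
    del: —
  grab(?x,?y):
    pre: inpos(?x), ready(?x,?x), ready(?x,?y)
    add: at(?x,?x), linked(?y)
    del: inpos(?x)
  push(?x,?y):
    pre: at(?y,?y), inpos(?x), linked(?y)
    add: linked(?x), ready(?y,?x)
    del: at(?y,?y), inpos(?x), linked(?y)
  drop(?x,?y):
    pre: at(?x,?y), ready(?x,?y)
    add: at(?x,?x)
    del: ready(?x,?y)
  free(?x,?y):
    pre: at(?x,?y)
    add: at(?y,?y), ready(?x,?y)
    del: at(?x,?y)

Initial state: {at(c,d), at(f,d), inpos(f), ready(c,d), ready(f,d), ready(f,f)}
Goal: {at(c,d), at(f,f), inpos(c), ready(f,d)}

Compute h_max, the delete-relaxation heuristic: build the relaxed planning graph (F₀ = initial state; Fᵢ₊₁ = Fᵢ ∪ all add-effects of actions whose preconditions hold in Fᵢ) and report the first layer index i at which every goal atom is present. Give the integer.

F0 = init (6 atoms)
F1 = F0 ∪ {at(c,c), at(d,d), at(f,f), linked(d), linked(f)}  (11 atoms)
F2 = F1 ∪ {inpos(c), inpos(d), ready(c,c), ready(d,d), ready(d,f)}  (16 atoms)
goal ⊆ F2  ⇒  h_max = 2

2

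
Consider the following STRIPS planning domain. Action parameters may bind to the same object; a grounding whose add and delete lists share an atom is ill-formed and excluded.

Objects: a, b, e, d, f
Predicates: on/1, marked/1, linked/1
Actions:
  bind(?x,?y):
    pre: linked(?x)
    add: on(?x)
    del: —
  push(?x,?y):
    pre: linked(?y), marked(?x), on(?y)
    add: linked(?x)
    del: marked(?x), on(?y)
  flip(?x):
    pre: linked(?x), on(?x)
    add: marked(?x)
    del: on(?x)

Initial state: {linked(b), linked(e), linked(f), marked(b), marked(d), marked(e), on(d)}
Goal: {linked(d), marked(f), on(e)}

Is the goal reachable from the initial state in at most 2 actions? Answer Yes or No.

No

1. bind(b,a)  →  {linked(b), linked(e), linked(f), marked(b), marked(d), marked(e), on(b), on(d)}
2. bind(e,a)  →  {linked(b), linked(e), linked(f), marked(b), marked(d), marked(e), on(b), on(d), on(e)}
3. bind(f,a)  →  {linked(b), linked(e), linked(f), marked(b), marked(d), marked(e), on(b), on(d), on(e), on(f)}
4. push(d,b)  →  {linked(b), linked(d), linked(e), linked(f), marked(b), marked(e), on(d), on(e), on(f)}
5. flip(f)  →  {linked(b), linked(d), linked(e), linked(f), marked(b), marked(e), marked(f), on(d), on(e)}
optimal plan length = 5; 5 > 2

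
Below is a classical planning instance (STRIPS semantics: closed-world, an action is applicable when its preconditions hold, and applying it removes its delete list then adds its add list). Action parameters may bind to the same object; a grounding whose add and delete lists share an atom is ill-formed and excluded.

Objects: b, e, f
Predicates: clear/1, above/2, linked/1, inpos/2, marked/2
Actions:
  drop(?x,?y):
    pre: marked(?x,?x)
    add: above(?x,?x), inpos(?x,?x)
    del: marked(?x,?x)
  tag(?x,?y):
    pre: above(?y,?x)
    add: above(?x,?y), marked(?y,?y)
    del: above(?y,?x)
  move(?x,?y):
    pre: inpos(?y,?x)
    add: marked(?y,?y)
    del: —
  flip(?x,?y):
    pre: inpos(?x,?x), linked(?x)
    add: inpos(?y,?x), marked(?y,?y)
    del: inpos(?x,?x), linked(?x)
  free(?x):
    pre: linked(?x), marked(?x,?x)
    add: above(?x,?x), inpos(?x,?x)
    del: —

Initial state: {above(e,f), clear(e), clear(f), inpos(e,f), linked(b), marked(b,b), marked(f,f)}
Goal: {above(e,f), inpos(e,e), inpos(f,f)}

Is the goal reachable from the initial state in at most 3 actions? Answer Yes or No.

1. drop(f,b)  →  {above(e,f), above(f,f), clear(e), clear(f), inpos(e,f), inpos(f,f), linked(b), marked(b,b)}
2. move(f,e)  →  {above(e,f), above(f,f), clear(e), clear(f), inpos(e,f), inpos(f,f), linked(b), marked(b,b), marked(e,e)}
3. drop(e,b)  →  {above(e,e), above(e,f), above(f,f), clear(e), clear(f), inpos(e,e), inpos(e,f), inpos(f,f), linked(b), marked(b,b)}
optimal plan length = 3; 3 ≤ 3

Yes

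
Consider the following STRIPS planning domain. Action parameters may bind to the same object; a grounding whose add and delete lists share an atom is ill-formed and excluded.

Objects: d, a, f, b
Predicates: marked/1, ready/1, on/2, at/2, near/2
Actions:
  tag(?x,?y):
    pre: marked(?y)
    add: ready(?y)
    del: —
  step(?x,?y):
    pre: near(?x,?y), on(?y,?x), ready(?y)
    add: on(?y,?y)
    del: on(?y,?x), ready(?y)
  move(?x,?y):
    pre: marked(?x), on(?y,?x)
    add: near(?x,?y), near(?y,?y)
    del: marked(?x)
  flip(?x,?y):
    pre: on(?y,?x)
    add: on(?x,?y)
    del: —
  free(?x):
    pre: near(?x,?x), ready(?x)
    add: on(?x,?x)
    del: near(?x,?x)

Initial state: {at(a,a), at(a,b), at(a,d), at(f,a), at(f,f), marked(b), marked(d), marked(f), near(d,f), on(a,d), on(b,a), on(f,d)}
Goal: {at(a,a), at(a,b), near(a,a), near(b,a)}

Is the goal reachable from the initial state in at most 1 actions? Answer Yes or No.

No

1. flip(a,b)  →  {at(a,a), at(a,b), at(a,d), at(f,a), at(f,f), marked(b), marked(d), marked(f), near(d,f), on(a,b), on(a,d), on(b,a), on(f,d)}
2. move(b,a)  →  {at(a,a), at(a,b), at(a,d), at(f,a), at(f,f), marked(d), marked(f), near(a,a), near(b,a), near(d,f), on(a,b), on(a,d), on(b,a), on(f,d)}
optimal plan length = 2; 2 > 1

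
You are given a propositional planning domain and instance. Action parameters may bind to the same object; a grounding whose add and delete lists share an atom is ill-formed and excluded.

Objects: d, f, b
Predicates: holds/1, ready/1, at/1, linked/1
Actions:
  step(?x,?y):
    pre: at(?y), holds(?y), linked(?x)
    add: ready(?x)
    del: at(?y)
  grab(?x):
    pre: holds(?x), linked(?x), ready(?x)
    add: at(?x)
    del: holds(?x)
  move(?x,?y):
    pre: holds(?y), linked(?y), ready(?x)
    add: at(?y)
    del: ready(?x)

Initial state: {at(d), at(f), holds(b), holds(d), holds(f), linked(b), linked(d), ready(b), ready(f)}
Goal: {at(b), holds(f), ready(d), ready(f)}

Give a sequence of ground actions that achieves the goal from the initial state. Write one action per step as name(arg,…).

step(d,d); grab(b)

1. step(d,d)  →  {at(f), holds(b), holds(d), holds(f), linked(b), linked(d), ready(b), ready(d), ready(f)}
2. grab(b)  →  {at(b), at(f), holds(d), holds(f), linked(b), linked(d), ready(b), ready(d), ready(f)}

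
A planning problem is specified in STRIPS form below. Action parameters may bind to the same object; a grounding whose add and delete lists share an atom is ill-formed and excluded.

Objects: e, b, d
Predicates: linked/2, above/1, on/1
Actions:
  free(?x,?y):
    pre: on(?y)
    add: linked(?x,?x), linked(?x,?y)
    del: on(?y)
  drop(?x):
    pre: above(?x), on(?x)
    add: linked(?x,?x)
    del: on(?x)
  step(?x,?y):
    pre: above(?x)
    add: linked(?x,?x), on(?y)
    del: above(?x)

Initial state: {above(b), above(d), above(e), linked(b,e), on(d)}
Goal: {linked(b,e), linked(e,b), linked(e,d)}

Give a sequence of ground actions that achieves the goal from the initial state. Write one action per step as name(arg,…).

free(e,d); step(e,b); free(e,b)

1. free(e,d)  →  {above(b), above(d), above(e), linked(b,e), linked(e,d), linked(e,e)}
2. step(e,b)  →  {above(b), above(d), linked(b,e), linked(e,d), linked(e,e), on(b)}
3. free(e,b)  →  {above(b), above(d), linked(b,e), linked(e,b), linked(e,d), linked(e,e)}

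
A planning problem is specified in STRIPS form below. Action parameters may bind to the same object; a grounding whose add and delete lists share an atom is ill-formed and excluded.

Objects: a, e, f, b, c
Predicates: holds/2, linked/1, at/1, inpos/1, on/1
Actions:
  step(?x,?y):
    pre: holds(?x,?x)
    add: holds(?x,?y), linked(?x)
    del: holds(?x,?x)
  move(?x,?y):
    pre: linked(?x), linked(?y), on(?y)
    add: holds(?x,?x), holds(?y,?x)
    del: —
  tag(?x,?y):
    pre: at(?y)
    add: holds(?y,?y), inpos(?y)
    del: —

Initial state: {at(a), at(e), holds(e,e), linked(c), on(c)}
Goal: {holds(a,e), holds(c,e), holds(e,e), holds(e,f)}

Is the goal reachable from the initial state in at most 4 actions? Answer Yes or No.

1. step(e,f)  →  {at(a), at(e), holds(e,f), linked(c), linked(e), on(c)}
2. move(e,c)  →  {at(a), at(e), holds(c,e), holds(e,e), holds(e,f), linked(c), linked(e), on(c)}
3. tag(a,a)  →  {at(a), at(e), holds(a,a), holds(c,e), holds(e,e), holds(e,f), inpos(a), linked(c), linked(e), on(c)}
4. step(a,e)  →  {at(a), at(e), holds(a,e), holds(c,e), holds(e,e), holds(e,f), inpos(a), linked(a), linked(c), linked(e), on(c)}
optimal plan length = 4; 4 ≤ 4

Yes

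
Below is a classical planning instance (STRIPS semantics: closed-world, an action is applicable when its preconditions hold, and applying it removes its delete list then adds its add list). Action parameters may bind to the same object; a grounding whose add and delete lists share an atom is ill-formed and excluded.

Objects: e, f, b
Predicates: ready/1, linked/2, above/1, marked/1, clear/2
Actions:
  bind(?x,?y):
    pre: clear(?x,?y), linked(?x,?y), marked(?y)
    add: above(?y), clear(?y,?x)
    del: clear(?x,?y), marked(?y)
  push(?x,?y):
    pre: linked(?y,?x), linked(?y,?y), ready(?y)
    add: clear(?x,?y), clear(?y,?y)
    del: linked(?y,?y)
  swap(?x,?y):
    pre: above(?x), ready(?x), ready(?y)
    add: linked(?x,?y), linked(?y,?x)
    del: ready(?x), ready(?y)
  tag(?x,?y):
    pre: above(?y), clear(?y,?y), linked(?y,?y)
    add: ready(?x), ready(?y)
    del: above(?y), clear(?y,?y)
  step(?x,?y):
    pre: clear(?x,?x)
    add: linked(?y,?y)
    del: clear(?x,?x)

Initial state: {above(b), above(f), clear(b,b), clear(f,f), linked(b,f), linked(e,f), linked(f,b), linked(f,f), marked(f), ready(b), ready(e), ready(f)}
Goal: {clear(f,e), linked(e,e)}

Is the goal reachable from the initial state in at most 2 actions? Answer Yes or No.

No

1. step(f,e)  →  {above(b), above(f), clear(b,b), linked(b,f), linked(e,e), linked(e,f), linked(f,b), linked(f,f), marked(f), ready(b), ready(e), ready(f)}
2. push(f,e)  →  {above(b), above(f), clear(b,b), clear(e,e), clear(f,e), linked(b,f), linked(e,f), linked(f,b), linked(f,f), marked(f), ready(b), ready(e), ready(f)}
3. step(e,e)  →  {above(b), above(f), clear(b,b), clear(f,e), linked(b,f), linked(e,e), linked(e,f), linked(f,b), linked(f,f), marked(f), ready(b), ready(e), ready(f)}
optimal plan length = 3; 3 > 2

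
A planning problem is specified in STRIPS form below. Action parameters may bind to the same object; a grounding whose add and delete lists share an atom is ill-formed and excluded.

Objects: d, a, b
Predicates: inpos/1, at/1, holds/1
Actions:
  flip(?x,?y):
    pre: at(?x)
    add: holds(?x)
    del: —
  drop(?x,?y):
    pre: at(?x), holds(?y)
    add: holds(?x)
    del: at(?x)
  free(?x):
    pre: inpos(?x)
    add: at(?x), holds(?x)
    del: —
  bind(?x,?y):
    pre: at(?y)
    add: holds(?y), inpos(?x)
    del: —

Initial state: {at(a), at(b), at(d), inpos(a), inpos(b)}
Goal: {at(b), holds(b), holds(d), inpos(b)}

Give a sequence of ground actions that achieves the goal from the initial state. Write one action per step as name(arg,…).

1. flip(d,d)  →  {at(a), at(b), at(d), holds(d), inpos(a), inpos(b)}
2. flip(b,d)  →  {at(a), at(b), at(d), holds(b), holds(d), inpos(a), inpos(b)}

flip(d,d); flip(b,d)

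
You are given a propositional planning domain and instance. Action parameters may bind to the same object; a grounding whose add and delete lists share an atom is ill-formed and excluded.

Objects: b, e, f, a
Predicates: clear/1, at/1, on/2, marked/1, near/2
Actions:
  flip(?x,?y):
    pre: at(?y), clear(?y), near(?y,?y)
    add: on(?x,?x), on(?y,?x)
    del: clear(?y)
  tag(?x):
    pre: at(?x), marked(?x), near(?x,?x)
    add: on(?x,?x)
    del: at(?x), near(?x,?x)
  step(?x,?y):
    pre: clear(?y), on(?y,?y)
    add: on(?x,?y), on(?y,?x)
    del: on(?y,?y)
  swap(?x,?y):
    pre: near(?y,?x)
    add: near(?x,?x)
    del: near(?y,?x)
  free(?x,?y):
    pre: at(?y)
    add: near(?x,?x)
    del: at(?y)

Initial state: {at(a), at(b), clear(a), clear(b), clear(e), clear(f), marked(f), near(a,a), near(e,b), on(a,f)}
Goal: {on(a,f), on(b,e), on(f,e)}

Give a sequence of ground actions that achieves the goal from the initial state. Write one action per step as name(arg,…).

swap(b,e); flip(e,b); step(f,e)

1. swap(b,e)  →  {at(a), at(b), clear(a), clear(b), clear(e), clear(f), marked(f), near(a,a), near(b,b), on(a,f)}
2. flip(e,b)  →  {at(a), at(b), clear(a), clear(e), clear(f), marked(f), near(a,a), near(b,b), on(a,f), on(b,e), on(e,e)}
3. step(f,e)  →  {at(a), at(b), clear(a), clear(e), clear(f), marked(f), near(a,a), near(b,b), on(a,f), on(b,e), on(e,f), on(f,e)}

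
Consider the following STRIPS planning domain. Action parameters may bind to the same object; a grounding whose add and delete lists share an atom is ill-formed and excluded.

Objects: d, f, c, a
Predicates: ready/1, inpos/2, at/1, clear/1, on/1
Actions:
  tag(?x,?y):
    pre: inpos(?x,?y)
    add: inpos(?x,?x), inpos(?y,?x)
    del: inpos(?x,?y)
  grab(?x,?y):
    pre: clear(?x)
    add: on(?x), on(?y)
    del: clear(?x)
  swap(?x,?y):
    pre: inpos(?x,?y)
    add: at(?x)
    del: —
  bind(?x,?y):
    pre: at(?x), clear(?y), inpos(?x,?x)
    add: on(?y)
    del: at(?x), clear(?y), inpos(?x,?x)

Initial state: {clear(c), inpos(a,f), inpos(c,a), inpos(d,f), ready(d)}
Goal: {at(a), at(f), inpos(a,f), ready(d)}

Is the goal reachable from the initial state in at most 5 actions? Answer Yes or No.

1. tag(d,f)  →  {clear(c), inpos(a,f), inpos(c,a), inpos(d,d), inpos(f,d), ready(d)}
2. swap(f,d)  →  {at(f), clear(c), inpos(a,f), inpos(c,a), inpos(d,d), inpos(f,d), ready(d)}
3. swap(a,f)  →  {at(a), at(f), clear(c), inpos(a,f), inpos(c,a), inpos(d,d), inpos(f,d), ready(d)}
optimal plan length = 3; 3 ≤ 5

Yes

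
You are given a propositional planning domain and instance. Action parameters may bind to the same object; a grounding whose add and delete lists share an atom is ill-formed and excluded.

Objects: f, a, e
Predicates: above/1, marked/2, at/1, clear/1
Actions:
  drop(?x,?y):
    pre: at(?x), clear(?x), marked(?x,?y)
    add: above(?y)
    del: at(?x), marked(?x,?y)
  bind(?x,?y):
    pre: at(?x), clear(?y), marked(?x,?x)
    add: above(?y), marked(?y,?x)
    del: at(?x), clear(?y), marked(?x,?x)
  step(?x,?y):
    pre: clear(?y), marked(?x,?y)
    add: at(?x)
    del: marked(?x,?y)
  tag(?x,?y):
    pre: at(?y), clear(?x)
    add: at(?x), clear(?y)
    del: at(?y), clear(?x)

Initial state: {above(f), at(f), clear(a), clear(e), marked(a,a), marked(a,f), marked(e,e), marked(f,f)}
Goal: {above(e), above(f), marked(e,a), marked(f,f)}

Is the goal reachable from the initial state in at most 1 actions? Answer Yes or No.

No

1. tag(a,f)  →  {above(f), at(a), clear(e), clear(f), marked(a,a), marked(a,f), marked(e,e), marked(f,f)}
2. bind(a,e)  →  {above(e), above(f), clear(f), marked(a,f), marked(e,a), marked(e,e), marked(f,f)}
optimal plan length = 2; 2 > 1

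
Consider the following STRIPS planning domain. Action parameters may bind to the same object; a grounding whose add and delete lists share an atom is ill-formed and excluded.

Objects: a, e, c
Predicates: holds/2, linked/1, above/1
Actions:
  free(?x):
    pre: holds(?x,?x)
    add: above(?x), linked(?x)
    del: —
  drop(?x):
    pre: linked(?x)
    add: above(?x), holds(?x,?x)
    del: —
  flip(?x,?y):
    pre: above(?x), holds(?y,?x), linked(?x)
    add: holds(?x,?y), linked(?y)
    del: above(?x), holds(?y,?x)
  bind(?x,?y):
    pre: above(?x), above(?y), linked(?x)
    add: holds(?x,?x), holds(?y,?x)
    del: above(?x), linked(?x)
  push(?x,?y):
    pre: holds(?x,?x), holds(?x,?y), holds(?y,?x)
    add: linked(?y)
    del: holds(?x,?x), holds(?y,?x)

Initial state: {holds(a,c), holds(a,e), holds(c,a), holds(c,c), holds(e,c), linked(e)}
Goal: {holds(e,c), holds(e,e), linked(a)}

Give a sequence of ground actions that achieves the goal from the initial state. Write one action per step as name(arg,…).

drop(e); flip(e,a)

1. drop(e)  →  {above(e), holds(a,c), holds(a,e), holds(c,a), holds(c,c), holds(e,c), holds(e,e), linked(e)}
2. flip(e,a)  →  {holds(a,c), holds(c,a), holds(c,c), holds(e,a), holds(e,c), holds(e,e), linked(a), linked(e)}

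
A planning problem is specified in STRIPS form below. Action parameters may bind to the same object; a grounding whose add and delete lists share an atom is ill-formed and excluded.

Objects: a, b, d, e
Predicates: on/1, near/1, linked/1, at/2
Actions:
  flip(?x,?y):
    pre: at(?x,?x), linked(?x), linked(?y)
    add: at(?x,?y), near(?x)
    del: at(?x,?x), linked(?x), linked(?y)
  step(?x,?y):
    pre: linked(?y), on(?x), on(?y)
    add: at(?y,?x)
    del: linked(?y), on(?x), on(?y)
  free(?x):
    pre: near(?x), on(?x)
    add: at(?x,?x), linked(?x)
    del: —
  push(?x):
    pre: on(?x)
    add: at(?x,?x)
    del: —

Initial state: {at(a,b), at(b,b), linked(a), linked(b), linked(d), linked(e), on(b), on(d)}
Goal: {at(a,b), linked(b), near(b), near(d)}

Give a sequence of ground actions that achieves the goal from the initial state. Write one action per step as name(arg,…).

flip(b,a); free(b); push(d); flip(d,e)

1. flip(b,a)  →  {at(a,b), at(b,a), linked(d), linked(e), near(b), on(b), on(d)}
2. free(b)  →  {at(a,b), at(b,a), at(b,b), linked(b), linked(d), linked(e), near(b), on(b), on(d)}
3. push(d)  →  {at(a,b), at(b,a), at(b,b), at(d,d), linked(b), linked(d), linked(e), near(b), on(b), on(d)}
4. flip(d,e)  →  {at(a,b), at(b,a), at(b,b), at(d,e), linked(b), near(b), near(d), on(b), on(d)}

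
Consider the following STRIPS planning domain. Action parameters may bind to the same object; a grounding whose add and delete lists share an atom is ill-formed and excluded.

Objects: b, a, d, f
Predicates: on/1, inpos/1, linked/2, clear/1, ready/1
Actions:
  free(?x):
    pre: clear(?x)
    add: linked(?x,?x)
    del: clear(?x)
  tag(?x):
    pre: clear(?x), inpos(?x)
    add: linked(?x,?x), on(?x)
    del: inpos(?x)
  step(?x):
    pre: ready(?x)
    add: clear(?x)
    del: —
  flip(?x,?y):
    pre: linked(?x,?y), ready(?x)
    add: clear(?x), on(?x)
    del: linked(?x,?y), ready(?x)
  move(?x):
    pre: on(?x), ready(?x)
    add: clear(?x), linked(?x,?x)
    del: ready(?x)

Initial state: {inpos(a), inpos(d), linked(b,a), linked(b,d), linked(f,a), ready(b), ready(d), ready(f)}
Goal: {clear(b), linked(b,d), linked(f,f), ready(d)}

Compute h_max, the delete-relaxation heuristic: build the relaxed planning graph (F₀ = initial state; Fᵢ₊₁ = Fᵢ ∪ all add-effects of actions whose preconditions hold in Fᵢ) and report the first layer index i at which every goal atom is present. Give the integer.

2

F0 = init (8 atoms)
F1 = F0 ∪ {clear(b), clear(d), clear(f), on(b), on(f)}  (13 atoms)
F2 = F1 ∪ {linked(b,b), linked(d,d), linked(f,f), on(d)}  (17 atoms)
goal ⊆ F2  ⇒  h_max = 2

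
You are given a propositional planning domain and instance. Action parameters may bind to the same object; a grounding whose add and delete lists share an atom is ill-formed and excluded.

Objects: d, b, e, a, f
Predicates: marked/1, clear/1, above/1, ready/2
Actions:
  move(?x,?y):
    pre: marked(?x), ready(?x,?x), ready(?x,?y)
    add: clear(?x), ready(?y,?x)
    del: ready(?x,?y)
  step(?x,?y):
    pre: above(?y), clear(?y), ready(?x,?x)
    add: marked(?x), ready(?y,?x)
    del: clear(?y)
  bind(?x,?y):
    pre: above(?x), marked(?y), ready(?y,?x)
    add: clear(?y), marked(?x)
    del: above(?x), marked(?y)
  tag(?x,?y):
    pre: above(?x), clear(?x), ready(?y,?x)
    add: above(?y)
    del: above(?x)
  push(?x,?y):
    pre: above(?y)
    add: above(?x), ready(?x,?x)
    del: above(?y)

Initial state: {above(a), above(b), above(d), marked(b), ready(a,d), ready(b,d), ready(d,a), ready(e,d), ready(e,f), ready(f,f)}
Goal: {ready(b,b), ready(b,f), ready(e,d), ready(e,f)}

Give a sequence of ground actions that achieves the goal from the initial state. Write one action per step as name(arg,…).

1. bind(d,b)  →  {above(a), above(b), clear(b), marked(d), ready(a,d), ready(b,d), ready(d,a), ready(e,d), ready(e,f), ready(f,f)}
2. step(f,b)  →  {above(a), above(b), marked(d), marked(f), ready(a,d), ready(b,d), ready(b,f), ready(d,a), ready(e,d), ready(e,f), ready(f,f)}
3. push(b,a)  →  {above(b), marked(d), marked(f), ready(a,d), ready(b,b), ready(b,d), ready(b,f), ready(d,a), ready(e,d), ready(e,f), ready(f,f)}

bind(d,b); step(f,b); push(b,a)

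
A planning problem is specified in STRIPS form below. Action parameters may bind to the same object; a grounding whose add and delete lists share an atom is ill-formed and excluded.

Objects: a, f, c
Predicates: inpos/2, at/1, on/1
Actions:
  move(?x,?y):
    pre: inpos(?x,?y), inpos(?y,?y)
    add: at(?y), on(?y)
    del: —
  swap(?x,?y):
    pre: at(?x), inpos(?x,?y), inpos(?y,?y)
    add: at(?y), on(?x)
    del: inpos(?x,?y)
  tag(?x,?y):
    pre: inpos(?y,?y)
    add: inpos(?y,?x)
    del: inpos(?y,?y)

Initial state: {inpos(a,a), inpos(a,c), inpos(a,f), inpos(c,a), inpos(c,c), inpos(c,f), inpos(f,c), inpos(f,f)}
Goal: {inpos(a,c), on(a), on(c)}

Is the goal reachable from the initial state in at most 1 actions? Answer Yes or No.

No

1. move(a,a)  →  {at(a), inpos(a,a), inpos(a,c), inpos(a,f), inpos(c,a), inpos(c,c), inpos(c,f), inpos(f,c), inpos(f,f), on(a)}
2. move(a,c)  →  {at(a), at(c), inpos(a,a), inpos(a,c), inpos(a,f), inpos(c,a), inpos(c,c), inpos(c,f), inpos(f,c), inpos(f,f), on(a), on(c)}
optimal plan length = 2; 2 > 1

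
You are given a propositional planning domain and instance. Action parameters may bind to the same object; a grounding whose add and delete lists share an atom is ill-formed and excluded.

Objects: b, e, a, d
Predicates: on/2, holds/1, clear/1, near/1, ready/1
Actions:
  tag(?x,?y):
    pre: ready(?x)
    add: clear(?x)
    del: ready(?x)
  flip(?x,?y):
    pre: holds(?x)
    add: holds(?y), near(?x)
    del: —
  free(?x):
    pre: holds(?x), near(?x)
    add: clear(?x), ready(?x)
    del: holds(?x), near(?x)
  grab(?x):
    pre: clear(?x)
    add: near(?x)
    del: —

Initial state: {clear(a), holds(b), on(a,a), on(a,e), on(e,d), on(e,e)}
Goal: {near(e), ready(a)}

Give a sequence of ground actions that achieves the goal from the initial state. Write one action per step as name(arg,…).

1. flip(b,e)  →  {clear(a), holds(b), holds(e), near(b), on(a,a), on(a,e), on(e,d), on(e,e)}
2. flip(e,a)  →  {clear(a), holds(a), holds(b), holds(e), near(b), near(e), on(a,a), on(a,e), on(e,d), on(e,e)}
3. flip(a,b)  →  {clear(a), holds(a), holds(b), holds(e), near(a), near(b), near(e), on(a,a), on(a,e), on(e,d), on(e,e)}
4. free(a)  →  {clear(a), holds(b), holds(e), near(b), near(e), on(a,a), on(a,e), on(e,d), on(e,e), ready(a)}

flip(b,e); flip(e,a); flip(a,b); free(a)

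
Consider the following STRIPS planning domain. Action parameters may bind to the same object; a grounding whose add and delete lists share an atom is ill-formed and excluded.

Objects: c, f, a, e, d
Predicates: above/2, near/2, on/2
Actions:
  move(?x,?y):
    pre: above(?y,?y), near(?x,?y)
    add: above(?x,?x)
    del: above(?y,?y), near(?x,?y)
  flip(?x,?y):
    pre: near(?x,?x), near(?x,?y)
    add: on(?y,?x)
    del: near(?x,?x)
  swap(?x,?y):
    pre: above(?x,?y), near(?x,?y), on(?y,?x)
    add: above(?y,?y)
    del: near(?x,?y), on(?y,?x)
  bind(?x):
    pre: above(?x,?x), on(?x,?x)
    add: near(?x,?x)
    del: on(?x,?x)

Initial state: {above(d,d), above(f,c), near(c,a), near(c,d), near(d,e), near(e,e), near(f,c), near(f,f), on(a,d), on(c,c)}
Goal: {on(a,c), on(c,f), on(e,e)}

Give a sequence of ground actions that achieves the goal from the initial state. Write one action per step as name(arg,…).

1. move(c,d)  →  {above(c,c), above(f,c), near(c,a), near(d,e), near(e,e), near(f,c), near(f,f), on(a,d), on(c,c)}
2. flip(f,c)  →  {above(c,c), above(f,c), near(c,a), near(d,e), near(e,e), near(f,c), on(a,d), on(c,c), on(c,f)}
3. flip(e,e)  →  {above(c,c), above(f,c), near(c,a), near(d,e), near(f,c), on(a,d), on(c,c), on(c,f), on(e,e)}
4. bind(c)  →  {above(c,c), above(f,c), near(c,a), near(c,c), near(d,e), near(f,c), on(a,d), on(c,f), on(e,e)}
5. flip(c,a)  →  {above(c,c), above(f,c), near(c,a), near(d,e), near(f,c), on(a,c), on(a,d), on(c,f), on(e,e)}

move(c,d); flip(f,c); flip(e,e); bind(c); flip(c,a)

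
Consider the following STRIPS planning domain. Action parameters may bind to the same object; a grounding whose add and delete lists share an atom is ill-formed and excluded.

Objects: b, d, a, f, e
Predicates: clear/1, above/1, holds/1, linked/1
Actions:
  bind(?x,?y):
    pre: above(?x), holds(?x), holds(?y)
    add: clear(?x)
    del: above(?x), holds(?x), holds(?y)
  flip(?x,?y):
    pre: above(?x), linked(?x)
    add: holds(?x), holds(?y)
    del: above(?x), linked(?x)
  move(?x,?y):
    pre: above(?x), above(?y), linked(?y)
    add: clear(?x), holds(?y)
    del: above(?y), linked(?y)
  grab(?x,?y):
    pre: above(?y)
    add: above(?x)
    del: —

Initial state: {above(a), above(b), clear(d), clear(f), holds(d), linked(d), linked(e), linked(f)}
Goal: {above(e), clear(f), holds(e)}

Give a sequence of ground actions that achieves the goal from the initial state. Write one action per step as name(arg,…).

grab(d,b); flip(d,e); grab(e,b)

1. grab(d,b)  →  {above(a), above(b), above(d), clear(d), clear(f), holds(d), linked(d), linked(e), linked(f)}
2. flip(d,e)  →  {above(a), above(b), clear(d), clear(f), holds(d), holds(e), linked(e), linked(f)}
3. grab(e,b)  →  {above(a), above(b), above(e), clear(d), clear(f), holds(d), holds(e), linked(e), linked(f)}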